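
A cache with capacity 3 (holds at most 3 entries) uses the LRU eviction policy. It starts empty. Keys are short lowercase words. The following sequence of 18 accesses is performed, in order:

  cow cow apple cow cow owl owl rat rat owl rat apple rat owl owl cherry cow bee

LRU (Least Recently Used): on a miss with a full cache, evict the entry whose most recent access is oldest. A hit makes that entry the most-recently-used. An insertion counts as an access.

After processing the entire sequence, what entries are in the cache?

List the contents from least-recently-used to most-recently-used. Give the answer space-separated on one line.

LRU simulation (capacity=3):
  1. access cow: MISS. Cache (LRU->MRU): [cow]
  2. access cow: HIT. Cache (LRU->MRU): [cow]
  3. access apple: MISS. Cache (LRU->MRU): [cow apple]
  4. access cow: HIT. Cache (LRU->MRU): [apple cow]
  5. access cow: HIT. Cache (LRU->MRU): [apple cow]
  6. access owl: MISS. Cache (LRU->MRU): [apple cow owl]
  7. access owl: HIT. Cache (LRU->MRU): [apple cow owl]
  8. access rat: MISS, evict apple. Cache (LRU->MRU): [cow owl rat]
  9. access rat: HIT. Cache (LRU->MRU): [cow owl rat]
  10. access owl: HIT. Cache (LRU->MRU): [cow rat owl]
  11. access rat: HIT. Cache (LRU->MRU): [cow owl rat]
  12. access apple: MISS, evict cow. Cache (LRU->MRU): [owl rat apple]
  13. access rat: HIT. Cache (LRU->MRU): [owl apple rat]
  14. access owl: HIT. Cache (LRU->MRU): [apple rat owl]
  15. access owl: HIT. Cache (LRU->MRU): [apple rat owl]
  16. access cherry: MISS, evict apple. Cache (LRU->MRU): [rat owl cherry]
  17. access cow: MISS, evict rat. Cache (LRU->MRU): [owl cherry cow]
  18. access bee: MISS, evict owl. Cache (LRU->MRU): [cherry cow bee]
Total: 10 hits, 8 misses, 5 evictions

Answer: cherry cow bee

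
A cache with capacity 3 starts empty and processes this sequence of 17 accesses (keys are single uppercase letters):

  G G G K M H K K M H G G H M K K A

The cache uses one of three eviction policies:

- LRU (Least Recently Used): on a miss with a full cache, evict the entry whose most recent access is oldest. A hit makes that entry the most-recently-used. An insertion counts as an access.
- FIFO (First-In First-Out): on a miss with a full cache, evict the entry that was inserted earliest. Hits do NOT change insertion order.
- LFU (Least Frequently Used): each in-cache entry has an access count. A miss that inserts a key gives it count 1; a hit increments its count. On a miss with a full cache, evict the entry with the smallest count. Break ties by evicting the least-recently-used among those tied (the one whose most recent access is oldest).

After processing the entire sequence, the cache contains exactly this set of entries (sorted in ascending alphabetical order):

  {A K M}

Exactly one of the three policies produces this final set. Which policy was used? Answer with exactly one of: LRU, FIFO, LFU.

Simulating under each policy and comparing final sets:
  LRU: final set = {A K M} -> MATCHES target
  FIFO: final set = {A G K} -> differs
  LFU: final set = {A G K} -> differs
Only LRU produces the target set.

Answer: LRU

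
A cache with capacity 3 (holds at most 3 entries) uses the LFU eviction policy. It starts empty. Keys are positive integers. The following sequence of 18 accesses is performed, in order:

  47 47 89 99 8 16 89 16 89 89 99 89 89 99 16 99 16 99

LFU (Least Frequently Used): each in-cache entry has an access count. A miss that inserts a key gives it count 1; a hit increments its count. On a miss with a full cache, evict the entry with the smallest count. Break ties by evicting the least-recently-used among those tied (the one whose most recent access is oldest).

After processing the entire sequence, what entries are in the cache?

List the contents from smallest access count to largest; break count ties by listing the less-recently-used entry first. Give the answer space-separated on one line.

Answer: 16 99 89

Derivation:
LFU simulation (capacity=3):
  1. access 47: MISS. Cache: [47(c=1)]
  2. access 47: HIT, count now 2. Cache: [47(c=2)]
  3. access 89: MISS. Cache: [89(c=1) 47(c=2)]
  4. access 99: MISS. Cache: [89(c=1) 99(c=1) 47(c=2)]
  5. access 8: MISS, evict 89(c=1). Cache: [99(c=1) 8(c=1) 47(c=2)]
  6. access 16: MISS, evict 99(c=1). Cache: [8(c=1) 16(c=1) 47(c=2)]
  7. access 89: MISS, evict 8(c=1). Cache: [16(c=1) 89(c=1) 47(c=2)]
  8. access 16: HIT, count now 2. Cache: [89(c=1) 47(c=2) 16(c=2)]
  9. access 89: HIT, count now 2. Cache: [47(c=2) 16(c=2) 89(c=2)]
  10. access 89: HIT, count now 3. Cache: [47(c=2) 16(c=2) 89(c=3)]
  11. access 99: MISS, evict 47(c=2). Cache: [99(c=1) 16(c=2) 89(c=3)]
  12. access 89: HIT, count now 4. Cache: [99(c=1) 16(c=2) 89(c=4)]
  13. access 89: HIT, count now 5. Cache: [99(c=1) 16(c=2) 89(c=5)]
  14. access 99: HIT, count now 2. Cache: [16(c=2) 99(c=2) 89(c=5)]
  15. access 16: HIT, count now 3. Cache: [99(c=2) 16(c=3) 89(c=5)]
  16. access 99: HIT, count now 3. Cache: [16(c=3) 99(c=3) 89(c=5)]
  17. access 16: HIT, count now 4. Cache: [99(c=3) 16(c=4) 89(c=5)]
  18. access 99: HIT, count now 4. Cache: [16(c=4) 99(c=4) 89(c=5)]
Total: 11 hits, 7 misses, 4 evictions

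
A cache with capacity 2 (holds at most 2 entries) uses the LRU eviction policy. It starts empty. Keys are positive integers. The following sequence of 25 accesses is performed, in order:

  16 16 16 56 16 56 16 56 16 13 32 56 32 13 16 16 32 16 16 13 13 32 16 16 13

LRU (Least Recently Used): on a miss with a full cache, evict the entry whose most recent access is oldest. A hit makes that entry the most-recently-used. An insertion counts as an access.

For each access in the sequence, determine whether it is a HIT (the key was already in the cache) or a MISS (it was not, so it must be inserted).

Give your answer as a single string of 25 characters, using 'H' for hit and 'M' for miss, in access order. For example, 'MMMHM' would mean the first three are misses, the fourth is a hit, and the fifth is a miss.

Answer: MHHMHHHHHMMMHMMHMHHMHMMHM

Derivation:
LRU simulation (capacity=2):
  1. access 16: MISS. Cache (LRU->MRU): [16]
  2. access 16: HIT. Cache (LRU->MRU): [16]
  3. access 16: HIT. Cache (LRU->MRU): [16]
  4. access 56: MISS. Cache (LRU->MRU): [16 56]
  5. access 16: HIT. Cache (LRU->MRU): [56 16]
  6. access 56: HIT. Cache (LRU->MRU): [16 56]
  7. access 16: HIT. Cache (LRU->MRU): [56 16]
  8. access 56: HIT. Cache (LRU->MRU): [16 56]
  9. access 16: HIT. Cache (LRU->MRU): [56 16]
  10. access 13: MISS, evict 56. Cache (LRU->MRU): [16 13]
  11. access 32: MISS, evict 16. Cache (LRU->MRU): [13 32]
  12. access 56: MISS, evict 13. Cache (LRU->MRU): [32 56]
  13. access 32: HIT. Cache (LRU->MRU): [56 32]
  14. access 13: MISS, evict 56. Cache (LRU->MRU): [32 13]
  15. access 16: MISS, evict 32. Cache (LRU->MRU): [13 16]
  16. access 16: HIT. Cache (LRU->MRU): [13 16]
  17. access 32: MISS, evict 13. Cache (LRU->MRU): [16 32]
  18. access 16: HIT. Cache (LRU->MRU): [32 16]
  19. access 16: HIT. Cache (LRU->MRU): [32 16]
  20. access 13: MISS, evict 32. Cache (LRU->MRU): [16 13]
  21. access 13: HIT. Cache (LRU->MRU): [16 13]
  22. access 32: MISS, evict 16. Cache (LRU->MRU): [13 32]
  23. access 16: MISS, evict 13. Cache (LRU->MRU): [32 16]
  24. access 16: HIT. Cache (LRU->MRU): [32 16]
  25. access 13: MISS, evict 32. Cache (LRU->MRU): [16 13]
Total: 13 hits, 12 misses, 10 evictions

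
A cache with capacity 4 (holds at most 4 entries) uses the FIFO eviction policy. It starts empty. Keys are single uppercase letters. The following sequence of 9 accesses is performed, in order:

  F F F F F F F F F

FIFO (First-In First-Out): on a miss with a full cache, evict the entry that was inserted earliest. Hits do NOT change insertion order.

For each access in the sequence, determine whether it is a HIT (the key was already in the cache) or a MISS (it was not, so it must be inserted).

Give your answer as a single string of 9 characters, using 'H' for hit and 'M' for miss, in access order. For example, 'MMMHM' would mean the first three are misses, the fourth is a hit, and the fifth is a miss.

FIFO simulation (capacity=4):
  1. access F: MISS. Cache (old->new): [F]
  2. access F: HIT. Cache (old->new): [F]
  3. access F: HIT. Cache (old->new): [F]
  4. access F: HIT. Cache (old->new): [F]
  5. access F: HIT. Cache (old->new): [F]
  6. access F: HIT. Cache (old->new): [F]
  7. access F: HIT. Cache (old->new): [F]
  8. access F: HIT. Cache (old->new): [F]
  9. access F: HIT. Cache (old->new): [F]
Total: 8 hits, 1 misses, 0 evictions

Answer: MHHHHHHHH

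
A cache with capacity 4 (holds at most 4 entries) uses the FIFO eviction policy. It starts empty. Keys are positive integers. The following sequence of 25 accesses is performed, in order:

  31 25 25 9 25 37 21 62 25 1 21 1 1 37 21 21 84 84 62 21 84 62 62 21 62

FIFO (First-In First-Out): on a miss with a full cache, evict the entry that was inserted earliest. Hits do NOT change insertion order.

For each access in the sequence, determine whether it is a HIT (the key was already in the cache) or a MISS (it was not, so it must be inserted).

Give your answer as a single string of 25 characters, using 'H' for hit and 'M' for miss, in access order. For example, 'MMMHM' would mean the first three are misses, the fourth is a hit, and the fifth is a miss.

FIFO simulation (capacity=4):
  1. access 31: MISS. Cache (old->new): [31]
  2. access 25: MISS. Cache (old->new): [31 25]
  3. access 25: HIT. Cache (old->new): [31 25]
  4. access 9: MISS. Cache (old->new): [31 25 9]
  5. access 25: HIT. Cache (old->new): [31 25 9]
  6. access 37: MISS. Cache (old->new): [31 25 9 37]
  7. access 21: MISS, evict 31. Cache (old->new): [25 9 37 21]
  8. access 62: MISS, evict 25. Cache (old->new): [9 37 21 62]
  9. access 25: MISS, evict 9. Cache (old->new): [37 21 62 25]
  10. access 1: MISS, evict 37. Cache (old->new): [21 62 25 1]
  11. access 21: HIT. Cache (old->new): [21 62 25 1]
  12. access 1: HIT. Cache (old->new): [21 62 25 1]
  13. access 1: HIT. Cache (old->new): [21 62 25 1]
  14. access 37: MISS, evict 21. Cache (old->new): [62 25 1 37]
  15. access 21: MISS, evict 62. Cache (old->new): [25 1 37 21]
  16. access 21: HIT. Cache (old->new): [25 1 37 21]
  17. access 84: MISS, evict 25. Cache (old->new): [1 37 21 84]
  18. access 84: HIT. Cache (old->new): [1 37 21 84]
  19. access 62: MISS, evict 1. Cache (old->new): [37 21 84 62]
  20. access 21: HIT. Cache (old->new): [37 21 84 62]
  21. access 84: HIT. Cache (old->new): [37 21 84 62]
  22. access 62: HIT. Cache (old->new): [37 21 84 62]
  23. access 62: HIT. Cache (old->new): [37 21 84 62]
  24. access 21: HIT. Cache (old->new): [37 21 84 62]
  25. access 62: HIT. Cache (old->new): [37 21 84 62]
Total: 13 hits, 12 misses, 8 evictions

Answer: MMHMHMMMMMHHHMMHMHMHHHHHH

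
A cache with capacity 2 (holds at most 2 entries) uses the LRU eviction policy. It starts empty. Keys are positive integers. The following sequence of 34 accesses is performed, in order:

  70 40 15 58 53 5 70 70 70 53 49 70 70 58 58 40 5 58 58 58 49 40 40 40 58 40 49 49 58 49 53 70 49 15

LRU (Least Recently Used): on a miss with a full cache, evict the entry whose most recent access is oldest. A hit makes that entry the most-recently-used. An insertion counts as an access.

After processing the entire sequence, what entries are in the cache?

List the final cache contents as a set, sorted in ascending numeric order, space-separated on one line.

LRU simulation (capacity=2):
  1. access 70: MISS. Cache (LRU->MRU): [70]
  2. access 40: MISS. Cache (LRU->MRU): [70 40]
  3. access 15: MISS, evict 70. Cache (LRU->MRU): [40 15]
  4. access 58: MISS, evict 40. Cache (LRU->MRU): [15 58]
  5. access 53: MISS, evict 15. Cache (LRU->MRU): [58 53]
  6. access 5: MISS, evict 58. Cache (LRU->MRU): [53 5]
  7. access 70: MISS, evict 53. Cache (LRU->MRU): [5 70]
  8. access 70: HIT. Cache (LRU->MRU): [5 70]
  9. access 70: HIT. Cache (LRU->MRU): [5 70]
  10. access 53: MISS, evict 5. Cache (LRU->MRU): [70 53]
  11. access 49: MISS, evict 70. Cache (LRU->MRU): [53 49]
  12. access 70: MISS, evict 53. Cache (LRU->MRU): [49 70]
  13. access 70: HIT. Cache (LRU->MRU): [49 70]
  14. access 58: MISS, evict 49. Cache (LRU->MRU): [70 58]
  15. access 58: HIT. Cache (LRU->MRU): [70 58]
  16. access 40: MISS, evict 70. Cache (LRU->MRU): [58 40]
  17. access 5: MISS, evict 58. Cache (LRU->MRU): [40 5]
  18. access 58: MISS, evict 40. Cache (LRU->MRU): [5 58]
  19. access 58: HIT. Cache (LRU->MRU): [5 58]
  20. access 58: HIT. Cache (LRU->MRU): [5 58]
  21. access 49: MISS, evict 5. Cache (LRU->MRU): [58 49]
  22. access 40: MISS, evict 58. Cache (LRU->MRU): [49 40]
  23. access 40: HIT. Cache (LRU->MRU): [49 40]
  24. access 40: HIT. Cache (LRU->MRU): [49 40]
  25. access 58: MISS, evict 49. Cache (LRU->MRU): [40 58]
  26. access 40: HIT. Cache (LRU->MRU): [58 40]
  27. access 49: MISS, evict 58. Cache (LRU->MRU): [40 49]
  28. access 49: HIT. Cache (LRU->MRU): [40 49]
  29. access 58: MISS, evict 40. Cache (LRU->MRU): [49 58]
  30. access 49: HIT. Cache (LRU->MRU): [58 49]
  31. access 53: MISS, evict 58. Cache (LRU->MRU): [49 53]
  32. access 70: MISS, evict 49. Cache (LRU->MRU): [53 70]
  33. access 49: MISS, evict 53. Cache (LRU->MRU): [70 49]
  34. access 15: MISS, evict 70. Cache (LRU->MRU): [49 15]
Total: 11 hits, 23 misses, 21 evictions

Answer: 15 49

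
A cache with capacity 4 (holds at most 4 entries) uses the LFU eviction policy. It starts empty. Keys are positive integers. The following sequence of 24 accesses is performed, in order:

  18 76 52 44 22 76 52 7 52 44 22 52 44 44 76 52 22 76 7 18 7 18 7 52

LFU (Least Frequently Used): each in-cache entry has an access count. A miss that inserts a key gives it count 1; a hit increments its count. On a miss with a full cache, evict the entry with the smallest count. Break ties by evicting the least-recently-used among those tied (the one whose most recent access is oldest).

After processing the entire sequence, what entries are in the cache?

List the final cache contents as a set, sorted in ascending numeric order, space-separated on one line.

LFU simulation (capacity=4):
  1. access 18: MISS. Cache: [18(c=1)]
  2. access 76: MISS. Cache: [18(c=1) 76(c=1)]
  3. access 52: MISS. Cache: [18(c=1) 76(c=1) 52(c=1)]
  4. access 44: MISS. Cache: [18(c=1) 76(c=1) 52(c=1) 44(c=1)]
  5. access 22: MISS, evict 18(c=1). Cache: [76(c=1) 52(c=1) 44(c=1) 22(c=1)]
  6. access 76: HIT, count now 2. Cache: [52(c=1) 44(c=1) 22(c=1) 76(c=2)]
  7. access 52: HIT, count now 2. Cache: [44(c=1) 22(c=1) 76(c=2) 52(c=2)]
  8. access 7: MISS, evict 44(c=1). Cache: [22(c=1) 7(c=1) 76(c=2) 52(c=2)]
  9. access 52: HIT, count now 3. Cache: [22(c=1) 7(c=1) 76(c=2) 52(c=3)]
  10. access 44: MISS, evict 22(c=1). Cache: [7(c=1) 44(c=1) 76(c=2) 52(c=3)]
  11. access 22: MISS, evict 7(c=1). Cache: [44(c=1) 22(c=1) 76(c=2) 52(c=3)]
  12. access 52: HIT, count now 4. Cache: [44(c=1) 22(c=1) 76(c=2) 52(c=4)]
  13. access 44: HIT, count now 2. Cache: [22(c=1) 76(c=2) 44(c=2) 52(c=4)]
  14. access 44: HIT, count now 3. Cache: [22(c=1) 76(c=2) 44(c=3) 52(c=4)]
  15. access 76: HIT, count now 3. Cache: [22(c=1) 44(c=3) 76(c=3) 52(c=4)]
  16. access 52: HIT, count now 5. Cache: [22(c=1) 44(c=3) 76(c=3) 52(c=5)]
  17. access 22: HIT, count now 2. Cache: [22(c=2) 44(c=3) 76(c=3) 52(c=5)]
  18. access 76: HIT, count now 4. Cache: [22(c=2) 44(c=3) 76(c=4) 52(c=5)]
  19. access 7: MISS, evict 22(c=2). Cache: [7(c=1) 44(c=3) 76(c=4) 52(c=5)]
  20. access 18: MISS, evict 7(c=1). Cache: [18(c=1) 44(c=3) 76(c=4) 52(c=5)]
  21. access 7: MISS, evict 18(c=1). Cache: [7(c=1) 44(c=3) 76(c=4) 52(c=5)]
  22. access 18: MISS, evict 7(c=1). Cache: [18(c=1) 44(c=3) 76(c=4) 52(c=5)]
  23. access 7: MISS, evict 18(c=1). Cache: [7(c=1) 44(c=3) 76(c=4) 52(c=5)]
  24. access 52: HIT, count now 6. Cache: [7(c=1) 44(c=3) 76(c=4) 52(c=6)]
Total: 11 hits, 13 misses, 9 evictions

Answer: 7 44 52 76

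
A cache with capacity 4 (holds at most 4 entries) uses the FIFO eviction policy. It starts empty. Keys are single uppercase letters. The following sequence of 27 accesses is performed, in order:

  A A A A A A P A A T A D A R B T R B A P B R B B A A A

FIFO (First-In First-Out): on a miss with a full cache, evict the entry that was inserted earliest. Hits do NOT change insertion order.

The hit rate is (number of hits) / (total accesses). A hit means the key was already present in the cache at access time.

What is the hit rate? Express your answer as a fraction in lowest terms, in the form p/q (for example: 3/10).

FIFO simulation (capacity=4):
  1. access A: MISS. Cache (old->new): [A]
  2. access A: HIT. Cache (old->new): [A]
  3. access A: HIT. Cache (old->new): [A]
  4. access A: HIT. Cache (old->new): [A]
  5. access A: HIT. Cache (old->new): [A]
  6. access A: HIT. Cache (old->new): [A]
  7. access P: MISS. Cache (old->new): [A P]
  8. access A: HIT. Cache (old->new): [A P]
  9. access A: HIT. Cache (old->new): [A P]
  10. access T: MISS. Cache (old->new): [A P T]
  11. access A: HIT. Cache (old->new): [A P T]
  12. access D: MISS. Cache (old->new): [A P T D]
  13. access A: HIT. Cache (old->new): [A P T D]
  14. access R: MISS, evict A. Cache (old->new): [P T D R]
  15. access B: MISS, evict P. Cache (old->new): [T D R B]
  16. access T: HIT. Cache (old->new): [T D R B]
  17. access R: HIT. Cache (old->new): [T D R B]
  18. access B: HIT. Cache (old->new): [T D R B]
  19. access A: MISS, evict T. Cache (old->new): [D R B A]
  20. access P: MISS, evict D. Cache (old->new): [R B A P]
  21. access B: HIT. Cache (old->new): [R B A P]
  22. access R: HIT. Cache (old->new): [R B A P]
  23. access B: HIT. Cache (old->new): [R B A P]
  24. access B: HIT. Cache (old->new): [R B A P]
  25. access A: HIT. Cache (old->new): [R B A P]
  26. access A: HIT. Cache (old->new): [R B A P]
  27. access A: HIT. Cache (old->new): [R B A P]
Total: 19 hits, 8 misses, 4 evictions

Hit rate = 19/27

Answer: 19/27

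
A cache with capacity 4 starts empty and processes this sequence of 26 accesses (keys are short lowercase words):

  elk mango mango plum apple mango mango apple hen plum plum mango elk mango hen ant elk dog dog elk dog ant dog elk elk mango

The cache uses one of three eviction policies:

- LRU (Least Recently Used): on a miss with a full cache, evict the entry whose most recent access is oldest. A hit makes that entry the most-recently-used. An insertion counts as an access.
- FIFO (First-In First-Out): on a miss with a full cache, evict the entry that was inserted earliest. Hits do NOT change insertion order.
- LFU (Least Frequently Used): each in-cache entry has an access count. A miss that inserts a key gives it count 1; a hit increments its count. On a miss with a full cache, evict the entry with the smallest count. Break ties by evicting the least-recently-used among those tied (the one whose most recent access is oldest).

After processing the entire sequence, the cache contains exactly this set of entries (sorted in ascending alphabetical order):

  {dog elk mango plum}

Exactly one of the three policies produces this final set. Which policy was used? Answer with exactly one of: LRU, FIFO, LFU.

Simulating under each policy and comparing final sets:
  LRU: final set = {ant dog elk mango} -> differs
  FIFO: final set = {ant dog elk mango} -> differs
  LFU: final set = {dog elk mango plum} -> MATCHES target
Only LFU produces the target set.

Answer: LFU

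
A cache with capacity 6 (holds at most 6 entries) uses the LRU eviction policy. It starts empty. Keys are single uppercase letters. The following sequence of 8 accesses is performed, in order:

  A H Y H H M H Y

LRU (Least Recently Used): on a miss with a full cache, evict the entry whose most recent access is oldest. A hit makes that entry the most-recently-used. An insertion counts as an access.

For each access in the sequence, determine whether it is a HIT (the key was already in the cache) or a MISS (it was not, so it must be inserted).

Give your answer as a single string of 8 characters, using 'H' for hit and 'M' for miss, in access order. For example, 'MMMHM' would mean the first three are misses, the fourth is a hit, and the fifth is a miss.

Answer: MMMHHMHH

Derivation:
LRU simulation (capacity=6):
  1. access A: MISS. Cache (LRU->MRU): [A]
  2. access H: MISS. Cache (LRU->MRU): [A H]
  3. access Y: MISS. Cache (LRU->MRU): [A H Y]
  4. access H: HIT. Cache (LRU->MRU): [A Y H]
  5. access H: HIT. Cache (LRU->MRU): [A Y H]
  6. access M: MISS. Cache (LRU->MRU): [A Y H M]
  7. access H: HIT. Cache (LRU->MRU): [A Y M H]
  8. access Y: HIT. Cache (LRU->MRU): [A M H Y]
Total: 4 hits, 4 misses, 0 evictions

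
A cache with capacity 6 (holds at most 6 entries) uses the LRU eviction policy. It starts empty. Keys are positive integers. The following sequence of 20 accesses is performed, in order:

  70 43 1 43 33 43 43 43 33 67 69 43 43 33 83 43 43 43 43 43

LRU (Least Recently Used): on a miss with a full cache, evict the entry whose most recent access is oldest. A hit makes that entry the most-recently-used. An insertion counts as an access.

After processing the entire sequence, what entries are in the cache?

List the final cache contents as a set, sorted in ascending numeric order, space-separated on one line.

Answer: 1 33 43 67 69 83

Derivation:
LRU simulation (capacity=6):
  1. access 70: MISS. Cache (LRU->MRU): [70]
  2. access 43: MISS. Cache (LRU->MRU): [70 43]
  3. access 1: MISS. Cache (LRU->MRU): [70 43 1]
  4. access 43: HIT. Cache (LRU->MRU): [70 1 43]
  5. access 33: MISS. Cache (LRU->MRU): [70 1 43 33]
  6. access 43: HIT. Cache (LRU->MRU): [70 1 33 43]
  7. access 43: HIT. Cache (LRU->MRU): [70 1 33 43]
  8. access 43: HIT. Cache (LRU->MRU): [70 1 33 43]
  9. access 33: HIT. Cache (LRU->MRU): [70 1 43 33]
  10. access 67: MISS. Cache (LRU->MRU): [70 1 43 33 67]
  11. access 69: MISS. Cache (LRU->MRU): [70 1 43 33 67 69]
  12. access 43: HIT. Cache (LRU->MRU): [70 1 33 67 69 43]
  13. access 43: HIT. Cache (LRU->MRU): [70 1 33 67 69 43]
  14. access 33: HIT. Cache (LRU->MRU): [70 1 67 69 43 33]
  15. access 83: MISS, evict 70. Cache (LRU->MRU): [1 67 69 43 33 83]
  16. access 43: HIT. Cache (LRU->MRU): [1 67 69 33 83 43]
  17. access 43: HIT. Cache (LRU->MRU): [1 67 69 33 83 43]
  18. access 43: HIT. Cache (LRU->MRU): [1 67 69 33 83 43]
  19. access 43: HIT. Cache (LRU->MRU): [1 67 69 33 83 43]
  20. access 43: HIT. Cache (LRU->MRU): [1 67 69 33 83 43]
Total: 13 hits, 7 misses, 1 evictions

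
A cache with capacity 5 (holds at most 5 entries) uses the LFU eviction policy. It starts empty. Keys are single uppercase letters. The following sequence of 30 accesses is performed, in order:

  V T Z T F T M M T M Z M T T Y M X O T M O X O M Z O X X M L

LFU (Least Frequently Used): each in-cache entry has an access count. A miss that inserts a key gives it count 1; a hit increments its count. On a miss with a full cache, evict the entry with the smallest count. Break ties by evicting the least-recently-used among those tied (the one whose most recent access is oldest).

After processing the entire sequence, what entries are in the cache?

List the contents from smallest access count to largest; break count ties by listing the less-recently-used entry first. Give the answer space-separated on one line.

LFU simulation (capacity=5):
  1. access V: MISS. Cache: [V(c=1)]
  2. access T: MISS. Cache: [V(c=1) T(c=1)]
  3. access Z: MISS. Cache: [V(c=1) T(c=1) Z(c=1)]
  4. access T: HIT, count now 2. Cache: [V(c=1) Z(c=1) T(c=2)]
  5. access F: MISS. Cache: [V(c=1) Z(c=1) F(c=1) T(c=2)]
  6. access T: HIT, count now 3. Cache: [V(c=1) Z(c=1) F(c=1) T(c=3)]
  7. access M: MISS. Cache: [V(c=1) Z(c=1) F(c=1) M(c=1) T(c=3)]
  8. access M: HIT, count now 2. Cache: [V(c=1) Z(c=1) F(c=1) M(c=2) T(c=3)]
  9. access T: HIT, count now 4. Cache: [V(c=1) Z(c=1) F(c=1) M(c=2) T(c=4)]
  10. access M: HIT, count now 3. Cache: [V(c=1) Z(c=1) F(c=1) M(c=3) T(c=4)]
  11. access Z: HIT, count now 2. Cache: [V(c=1) F(c=1) Z(c=2) M(c=3) T(c=4)]
  12. access M: HIT, count now 4. Cache: [V(c=1) F(c=1) Z(c=2) T(c=4) M(c=4)]
  13. access T: HIT, count now 5. Cache: [V(c=1) F(c=1) Z(c=2) M(c=4) T(c=5)]
  14. access T: HIT, count now 6. Cache: [V(c=1) F(c=1) Z(c=2) M(c=4) T(c=6)]
  15. access Y: MISS, evict V(c=1). Cache: [F(c=1) Y(c=1) Z(c=2) M(c=4) T(c=6)]
  16. access M: HIT, count now 5. Cache: [F(c=1) Y(c=1) Z(c=2) M(c=5) T(c=6)]
  17. access X: MISS, evict F(c=1). Cache: [Y(c=1) X(c=1) Z(c=2) M(c=5) T(c=6)]
  18. access O: MISS, evict Y(c=1). Cache: [X(c=1) O(c=1) Z(c=2) M(c=5) T(c=6)]
  19. access T: HIT, count now 7. Cache: [X(c=1) O(c=1) Z(c=2) M(c=5) T(c=7)]
  20. access M: HIT, count now 6. Cache: [X(c=1) O(c=1) Z(c=2) M(c=6) T(c=7)]
  21. access O: HIT, count now 2. Cache: [X(c=1) Z(c=2) O(c=2) M(c=6) T(c=7)]
  22. access X: HIT, count now 2. Cache: [Z(c=2) O(c=2) X(c=2) M(c=6) T(c=7)]
  23. access O: HIT, count now 3. Cache: [Z(c=2) X(c=2) O(c=3) M(c=6) T(c=7)]
  24. access M: HIT, count now 7. Cache: [Z(c=2) X(c=2) O(c=3) T(c=7) M(c=7)]
  25. access Z: HIT, count now 3. Cache: [X(c=2) O(c=3) Z(c=3) T(c=7) M(c=7)]
  26. access O: HIT, count now 4. Cache: [X(c=2) Z(c=3) O(c=4) T(c=7) M(c=7)]
  27. access X: HIT, count now 3. Cache: [Z(c=3) X(c=3) O(c=4) T(c=7) M(c=7)]
  28. access X: HIT, count now 4. Cache: [Z(c=3) O(c=4) X(c=4) T(c=7) M(c=7)]
  29. access M: HIT, count now 8. Cache: [Z(c=3) O(c=4) X(c=4) T(c=7) M(c=8)]
  30. access L: MISS, evict Z(c=3). Cache: [L(c=1) O(c=4) X(c=4) T(c=7) M(c=8)]
Total: 21 hits, 9 misses, 4 evictions

Answer: L O X T M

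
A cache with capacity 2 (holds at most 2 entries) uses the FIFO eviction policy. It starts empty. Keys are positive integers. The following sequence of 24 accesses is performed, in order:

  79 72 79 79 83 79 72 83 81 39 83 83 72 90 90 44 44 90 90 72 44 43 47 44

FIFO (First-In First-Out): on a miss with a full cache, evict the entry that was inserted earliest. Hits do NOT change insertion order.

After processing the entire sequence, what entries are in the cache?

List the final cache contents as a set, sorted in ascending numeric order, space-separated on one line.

FIFO simulation (capacity=2):
  1. access 79: MISS. Cache (old->new): [79]
  2. access 72: MISS. Cache (old->new): [79 72]
  3. access 79: HIT. Cache (old->new): [79 72]
  4. access 79: HIT. Cache (old->new): [79 72]
  5. access 83: MISS, evict 79. Cache (old->new): [72 83]
  6. access 79: MISS, evict 72. Cache (old->new): [83 79]
  7. access 72: MISS, evict 83. Cache (old->new): [79 72]
  8. access 83: MISS, evict 79. Cache (old->new): [72 83]
  9. access 81: MISS, evict 72. Cache (old->new): [83 81]
  10. access 39: MISS, evict 83. Cache (old->new): [81 39]
  11. access 83: MISS, evict 81. Cache (old->new): [39 83]
  12. access 83: HIT. Cache (old->new): [39 83]
  13. access 72: MISS, evict 39. Cache (old->new): [83 72]
  14. access 90: MISS, evict 83. Cache (old->new): [72 90]
  15. access 90: HIT. Cache (old->new): [72 90]
  16. access 44: MISS, evict 72. Cache (old->new): [90 44]
  17. access 44: HIT. Cache (old->new): [90 44]
  18. access 90: HIT. Cache (old->new): [90 44]
  19. access 90: HIT. Cache (old->new): [90 44]
  20. access 72: MISS, evict 90. Cache (old->new): [44 72]
  21. access 44: HIT. Cache (old->new): [44 72]
  22. access 43: MISS, evict 44. Cache (old->new): [72 43]
  23. access 47: MISS, evict 72. Cache (old->new): [43 47]
  24. access 44: MISS, evict 43. Cache (old->new): [47 44]
Total: 8 hits, 16 misses, 14 evictions

Answer: 44 47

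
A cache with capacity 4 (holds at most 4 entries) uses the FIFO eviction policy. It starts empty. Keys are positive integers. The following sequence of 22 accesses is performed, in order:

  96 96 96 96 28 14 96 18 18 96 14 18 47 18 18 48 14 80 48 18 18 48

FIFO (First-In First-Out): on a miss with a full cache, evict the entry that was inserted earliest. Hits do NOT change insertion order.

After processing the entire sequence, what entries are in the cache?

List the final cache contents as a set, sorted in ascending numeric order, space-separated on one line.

FIFO simulation (capacity=4):
  1. access 96: MISS. Cache (old->new): [96]
  2. access 96: HIT. Cache (old->new): [96]
  3. access 96: HIT. Cache (old->new): [96]
  4. access 96: HIT. Cache (old->new): [96]
  5. access 28: MISS. Cache (old->new): [96 28]
  6. access 14: MISS. Cache (old->new): [96 28 14]
  7. access 96: HIT. Cache (old->new): [96 28 14]
  8. access 18: MISS. Cache (old->new): [96 28 14 18]
  9. access 18: HIT. Cache (old->new): [96 28 14 18]
  10. access 96: HIT. Cache (old->new): [96 28 14 18]
  11. access 14: HIT. Cache (old->new): [96 28 14 18]
  12. access 18: HIT. Cache (old->new): [96 28 14 18]
  13. access 47: MISS, evict 96. Cache (old->new): [28 14 18 47]
  14. access 18: HIT. Cache (old->new): [28 14 18 47]
  15. access 18: HIT. Cache (old->new): [28 14 18 47]
  16. access 48: MISS, evict 28. Cache (old->new): [14 18 47 48]
  17. access 14: HIT. Cache (old->new): [14 18 47 48]
  18. access 80: MISS, evict 14. Cache (old->new): [18 47 48 80]
  19. access 48: HIT. Cache (old->new): [18 47 48 80]
  20. access 18: HIT. Cache (old->new): [18 47 48 80]
  21. access 18: HIT. Cache (old->new): [18 47 48 80]
  22. access 48: HIT. Cache (old->new): [18 47 48 80]
Total: 15 hits, 7 misses, 3 evictions

Answer: 18 47 48 80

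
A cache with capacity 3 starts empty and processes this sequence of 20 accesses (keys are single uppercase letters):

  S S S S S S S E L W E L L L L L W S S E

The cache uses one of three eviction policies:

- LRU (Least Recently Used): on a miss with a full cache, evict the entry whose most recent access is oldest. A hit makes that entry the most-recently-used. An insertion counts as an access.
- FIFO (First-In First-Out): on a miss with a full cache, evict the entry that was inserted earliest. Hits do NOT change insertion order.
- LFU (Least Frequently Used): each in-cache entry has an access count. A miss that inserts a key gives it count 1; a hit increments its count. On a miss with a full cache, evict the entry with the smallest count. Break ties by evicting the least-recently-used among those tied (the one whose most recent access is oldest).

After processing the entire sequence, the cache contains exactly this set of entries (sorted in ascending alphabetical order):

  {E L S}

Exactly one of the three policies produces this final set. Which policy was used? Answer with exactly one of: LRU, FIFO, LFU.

Simulating under each policy and comparing final sets:
  LRU: final set = {E S W} -> differs
  FIFO: final set = {E S W} -> differs
  LFU: final set = {E L S} -> MATCHES target
Only LFU produces the target set.

Answer: LFU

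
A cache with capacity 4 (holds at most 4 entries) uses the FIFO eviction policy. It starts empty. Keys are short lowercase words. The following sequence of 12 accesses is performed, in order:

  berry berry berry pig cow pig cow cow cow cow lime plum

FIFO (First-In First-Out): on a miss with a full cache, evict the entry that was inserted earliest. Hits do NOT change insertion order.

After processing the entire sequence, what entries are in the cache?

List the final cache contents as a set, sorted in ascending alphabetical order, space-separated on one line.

FIFO simulation (capacity=4):
  1. access berry: MISS. Cache (old->new): [berry]
  2. access berry: HIT. Cache (old->new): [berry]
  3. access berry: HIT. Cache (old->new): [berry]
  4. access pig: MISS. Cache (old->new): [berry pig]
  5. access cow: MISS. Cache (old->new): [berry pig cow]
  6. access pig: HIT. Cache (old->new): [berry pig cow]
  7. access cow: HIT. Cache (old->new): [berry pig cow]
  8. access cow: HIT. Cache (old->new): [berry pig cow]
  9. access cow: HIT. Cache (old->new): [berry pig cow]
  10. access cow: HIT. Cache (old->new): [berry pig cow]
  11. access lime: MISS. Cache (old->new): [berry pig cow lime]
  12. access plum: MISS, evict berry. Cache (old->new): [pig cow lime plum]
Total: 7 hits, 5 misses, 1 evictions

Answer: cow lime pig plum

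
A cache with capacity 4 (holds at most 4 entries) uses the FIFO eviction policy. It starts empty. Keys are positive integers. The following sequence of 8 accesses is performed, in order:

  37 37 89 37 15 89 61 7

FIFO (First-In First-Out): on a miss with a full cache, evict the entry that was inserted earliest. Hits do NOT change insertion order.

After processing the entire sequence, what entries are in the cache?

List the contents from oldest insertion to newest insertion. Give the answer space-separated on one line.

FIFO simulation (capacity=4):
  1. access 37: MISS. Cache (old->new): [37]
  2. access 37: HIT. Cache (old->new): [37]
  3. access 89: MISS. Cache (old->new): [37 89]
  4. access 37: HIT. Cache (old->new): [37 89]
  5. access 15: MISS. Cache (old->new): [37 89 15]
  6. access 89: HIT. Cache (old->new): [37 89 15]
  7. access 61: MISS. Cache (old->new): [37 89 15 61]
  8. access 7: MISS, evict 37. Cache (old->new): [89 15 61 7]
Total: 3 hits, 5 misses, 1 evictions

Answer: 89 15 61 7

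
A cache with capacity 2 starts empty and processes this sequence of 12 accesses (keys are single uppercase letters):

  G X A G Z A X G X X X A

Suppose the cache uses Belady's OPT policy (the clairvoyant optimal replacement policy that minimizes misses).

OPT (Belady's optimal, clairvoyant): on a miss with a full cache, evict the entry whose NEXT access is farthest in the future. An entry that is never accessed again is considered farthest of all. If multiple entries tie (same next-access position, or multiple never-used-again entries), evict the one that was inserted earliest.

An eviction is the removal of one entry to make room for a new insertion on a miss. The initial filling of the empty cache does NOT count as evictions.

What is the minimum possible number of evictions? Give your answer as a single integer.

Answer: 5

Derivation:
OPT (Belady) simulation (capacity=2):
  1. access G: MISS. Cache: [G]
  2. access X: MISS. Cache: [G X]
  3. access A: MISS, evict X (next use: step 7). Cache: [G A]
  4. access G: HIT. Next use of G: step 8. Cache: [G A]
  5. access Z: MISS, evict G (next use: step 8). Cache: [A Z]
  6. access A: HIT. Next use of A: step 12. Cache: [A Z]
  7. access X: MISS, evict Z (next use: never). Cache: [A X]
  8. access G: MISS, evict A (next use: step 12). Cache: [X G]
  9. access X: HIT. Next use of X: step 10. Cache: [X G]
  10. access X: HIT. Next use of X: step 11. Cache: [X G]
  11. access X: HIT. Next use of X: never. Cache: [X G]
  12. access A: MISS, evict X (next use: never). Cache: [G A]
Total: 5 hits, 7 misses, 5 evictions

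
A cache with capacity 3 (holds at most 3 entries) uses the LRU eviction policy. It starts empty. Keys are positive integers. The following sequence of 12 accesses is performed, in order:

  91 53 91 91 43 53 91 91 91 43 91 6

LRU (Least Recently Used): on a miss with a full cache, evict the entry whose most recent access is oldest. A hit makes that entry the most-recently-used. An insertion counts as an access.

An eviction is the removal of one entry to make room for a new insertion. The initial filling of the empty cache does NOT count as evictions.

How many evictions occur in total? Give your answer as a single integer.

Answer: 1

Derivation:
LRU simulation (capacity=3):
  1. access 91: MISS. Cache (LRU->MRU): [91]
  2. access 53: MISS. Cache (LRU->MRU): [91 53]
  3. access 91: HIT. Cache (LRU->MRU): [53 91]
  4. access 91: HIT. Cache (LRU->MRU): [53 91]
  5. access 43: MISS. Cache (LRU->MRU): [53 91 43]
  6. access 53: HIT. Cache (LRU->MRU): [91 43 53]
  7. access 91: HIT. Cache (LRU->MRU): [43 53 91]
  8. access 91: HIT. Cache (LRU->MRU): [43 53 91]
  9. access 91: HIT. Cache (LRU->MRU): [43 53 91]
  10. access 43: HIT. Cache (LRU->MRU): [53 91 43]
  11. access 91: HIT. Cache (LRU->MRU): [53 43 91]
  12. access 6: MISS, evict 53. Cache (LRU->MRU): [43 91 6]
Total: 8 hits, 4 misses, 1 evictions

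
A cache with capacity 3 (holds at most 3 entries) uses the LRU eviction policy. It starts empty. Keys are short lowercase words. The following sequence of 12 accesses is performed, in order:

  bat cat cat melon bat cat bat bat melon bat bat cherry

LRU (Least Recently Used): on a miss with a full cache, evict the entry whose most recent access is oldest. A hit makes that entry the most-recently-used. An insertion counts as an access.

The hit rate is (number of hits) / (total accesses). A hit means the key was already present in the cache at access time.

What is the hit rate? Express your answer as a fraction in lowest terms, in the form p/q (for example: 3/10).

Answer: 2/3

Derivation:
LRU simulation (capacity=3):
  1. access bat: MISS. Cache (LRU->MRU): [bat]
  2. access cat: MISS. Cache (LRU->MRU): [bat cat]
  3. access cat: HIT. Cache (LRU->MRU): [bat cat]
  4. access melon: MISS. Cache (LRU->MRU): [bat cat melon]
  5. access bat: HIT. Cache (LRU->MRU): [cat melon bat]
  6. access cat: HIT. Cache (LRU->MRU): [melon bat cat]
  7. access bat: HIT. Cache (LRU->MRU): [melon cat bat]
  8. access bat: HIT. Cache (LRU->MRU): [melon cat bat]
  9. access melon: HIT. Cache (LRU->MRU): [cat bat melon]
  10. access bat: HIT. Cache (LRU->MRU): [cat melon bat]
  11. access bat: HIT. Cache (LRU->MRU): [cat melon bat]
  12. access cherry: MISS, evict cat. Cache (LRU->MRU): [melon bat cherry]
Total: 8 hits, 4 misses, 1 evictions

Hit rate = 8/12 = 2/3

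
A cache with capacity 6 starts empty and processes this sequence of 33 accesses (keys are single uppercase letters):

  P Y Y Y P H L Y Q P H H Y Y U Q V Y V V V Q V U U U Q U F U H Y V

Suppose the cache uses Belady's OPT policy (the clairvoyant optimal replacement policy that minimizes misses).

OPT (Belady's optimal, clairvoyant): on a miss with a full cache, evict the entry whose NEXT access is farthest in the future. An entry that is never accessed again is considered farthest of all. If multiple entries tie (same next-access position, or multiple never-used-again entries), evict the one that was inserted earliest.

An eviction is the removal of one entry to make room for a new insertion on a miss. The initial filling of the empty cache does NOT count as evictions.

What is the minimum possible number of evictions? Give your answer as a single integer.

Answer: 2

Derivation:
OPT (Belady) simulation (capacity=6):
  1. access P: MISS. Cache: [P]
  2. access Y: MISS. Cache: [P Y]
  3. access Y: HIT. Next use of Y: step 4. Cache: [P Y]
  4. access Y: HIT. Next use of Y: step 8. Cache: [P Y]
  5. access P: HIT. Next use of P: step 10. Cache: [P Y]
  6. access H: MISS. Cache: [P Y H]
  7. access L: MISS. Cache: [P Y H L]
  8. access Y: HIT. Next use of Y: step 13. Cache: [P Y H L]
  9. access Q: MISS. Cache: [P Y H L Q]
  10. access P: HIT. Next use of P: never. Cache: [P Y H L Q]
  11. access H: HIT. Next use of H: step 12. Cache: [P Y H L Q]
  12. access H: HIT. Next use of H: step 31. Cache: [P Y H L Q]
  13. access Y: HIT. Next use of Y: step 14. Cache: [P Y H L Q]
  14. access Y: HIT. Next use of Y: step 18. Cache: [P Y H L Q]
  15. access U: MISS. Cache: [P Y H L Q U]
  16. access Q: HIT. Next use of Q: step 22. Cache: [P Y H L Q U]
  17. access V: MISS, evict P (next use: never). Cache: [Y H L Q U V]
  18. access Y: HIT. Next use of Y: step 32. Cache: [Y H L Q U V]
  19. access V: HIT. Next use of V: step 20. Cache: [Y H L Q U V]
  20. access V: HIT. Next use of V: step 21. Cache: [Y H L Q U V]
  21. access V: HIT. Next use of V: step 23. Cache: [Y H L Q U V]
  22. access Q: HIT. Next use of Q: step 27. Cache: [Y H L Q U V]
  23. access V: HIT. Next use of V: step 33. Cache: [Y H L Q U V]
  24. access U: HIT. Next use of U: step 25. Cache: [Y H L Q U V]
  25. access U: HIT. Next use of U: step 26. Cache: [Y H L Q U V]
  26. access U: HIT. Next use of U: step 28. Cache: [Y H L Q U V]
  27. access Q: HIT. Next use of Q: never. Cache: [Y H L Q U V]
  28. access U: HIT. Next use of U: step 30. Cache: [Y H L Q U V]
  29. access F: MISS, evict L (next use: never). Cache: [Y H Q U V F]
  30. access U: HIT. Next use of U: never. Cache: [Y H Q U V F]
  31. access H: HIT. Next use of H: never. Cache: [Y H Q U V F]
  32. access Y: HIT. Next use of Y: never. Cache: [Y H Q U V F]
  33. access V: HIT. Next use of V: never. Cache: [Y H Q U V F]
Total: 25 hits, 8 misses, 2 evictions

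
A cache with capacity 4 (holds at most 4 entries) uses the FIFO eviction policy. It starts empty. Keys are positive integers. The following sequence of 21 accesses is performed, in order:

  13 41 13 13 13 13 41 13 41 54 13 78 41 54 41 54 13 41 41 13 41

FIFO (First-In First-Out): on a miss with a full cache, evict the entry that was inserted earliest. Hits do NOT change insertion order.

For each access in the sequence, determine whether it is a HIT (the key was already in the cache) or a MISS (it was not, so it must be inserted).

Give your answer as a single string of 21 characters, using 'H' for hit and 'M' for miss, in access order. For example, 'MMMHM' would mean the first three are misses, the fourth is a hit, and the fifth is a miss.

Answer: MMHHHHHHHMHMHHHHHHHHH

Derivation:
FIFO simulation (capacity=4):
  1. access 13: MISS. Cache (old->new): [13]
  2. access 41: MISS. Cache (old->new): [13 41]
  3. access 13: HIT. Cache (old->new): [13 41]
  4. access 13: HIT. Cache (old->new): [13 41]
  5. access 13: HIT. Cache (old->new): [13 41]
  6. access 13: HIT. Cache (old->new): [13 41]
  7. access 41: HIT. Cache (old->new): [13 41]
  8. access 13: HIT. Cache (old->new): [13 41]
  9. access 41: HIT. Cache (old->new): [13 41]
  10. access 54: MISS. Cache (old->new): [13 41 54]
  11. access 13: HIT. Cache (old->new): [13 41 54]
  12. access 78: MISS. Cache (old->new): [13 41 54 78]
  13. access 41: HIT. Cache (old->new): [13 41 54 78]
  14. access 54: HIT. Cache (old->new): [13 41 54 78]
  15. access 41: HIT. Cache (old->new): [13 41 54 78]
  16. access 54: HIT. Cache (old->new): [13 41 54 78]
  17. access 13: HIT. Cache (old->new): [13 41 54 78]
  18. access 41: HIT. Cache (old->new): [13 41 54 78]
  19. access 41: HIT. Cache (old->new): [13 41 54 78]
  20. access 13: HIT. Cache (old->new): [13 41 54 78]
  21. access 41: HIT. Cache (old->new): [13 41 54 78]
Total: 17 hits, 4 misses, 0 evictions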